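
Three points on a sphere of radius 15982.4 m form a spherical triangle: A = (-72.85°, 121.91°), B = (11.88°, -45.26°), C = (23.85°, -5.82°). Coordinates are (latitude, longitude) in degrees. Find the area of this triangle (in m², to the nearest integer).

313750376 m²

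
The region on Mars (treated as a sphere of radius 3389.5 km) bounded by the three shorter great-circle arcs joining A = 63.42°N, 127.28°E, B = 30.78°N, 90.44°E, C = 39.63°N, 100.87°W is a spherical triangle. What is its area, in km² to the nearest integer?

Side lengths (central angles): a = 1.8991, b = 1.2234, c = 0.6993 rad; semiperimeter s = 1.9109.
By l'Huilier's theorem, tan(E/4) = √[tan(s/2) tan((s−a)/2) tan((s−b)/2) tan((s−c)/2)], giving spherical excess E = 0.1815 rad.
Area = E·R² = 0.1815 × (3389.5)² ≈ 2085687 km².

2085687 km²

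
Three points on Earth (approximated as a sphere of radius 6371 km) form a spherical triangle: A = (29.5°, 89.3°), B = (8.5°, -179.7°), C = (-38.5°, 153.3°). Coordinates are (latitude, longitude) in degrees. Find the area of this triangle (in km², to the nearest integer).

36670047 km²

Side lengths (central angles): a = 0.9302, b = 1.5787, c = 1.5130 rad; semiperimeter s = 2.0110.
By l'Huilier's theorem, tan(E/4) = √[tan(s/2) tan((s−a)/2) tan((s−b)/2) tan((s−c)/2)], giving spherical excess E = 0.9034 rad.
Area = E·R² = 0.9034 × (6371)² ≈ 36670047 km².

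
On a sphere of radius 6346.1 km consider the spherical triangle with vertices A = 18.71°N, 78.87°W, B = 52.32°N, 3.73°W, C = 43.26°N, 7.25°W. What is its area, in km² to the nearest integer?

Side lengths (central angles): a = 0.1634, b = 1.1182, c = 1.1567 rad; semiperimeter s = 1.2191.
By l'Huilier's theorem, tan(E/4) = √[tan(s/2) tan((s−a)/2) tan((s−b)/2) tan((s−c)/2)], giving spherical excess E = 0.1013 rad.
Area = E·R² = 0.1013 × (6346.1)² ≈ 4081272 km².

4081272 km²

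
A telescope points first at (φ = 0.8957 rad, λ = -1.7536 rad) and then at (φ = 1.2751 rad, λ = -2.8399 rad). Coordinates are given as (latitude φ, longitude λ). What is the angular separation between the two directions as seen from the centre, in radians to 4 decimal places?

In radians: φ₁ = 0.8957, φ₂ = 1.2751, Δλ = -62.240° = -1.0863 rad.
cos c = sin φ₁ sin φ₂ + cos φ₁ cos φ₂ cos Δλ = (0.7806)(0.9566) + (0.6250)(0.2914)(0.4658) = 0.83159,
so c = arccos(0.83159) = 0.58883 rad.
So the angular separation is 0.5888 rad.

0.5888 rad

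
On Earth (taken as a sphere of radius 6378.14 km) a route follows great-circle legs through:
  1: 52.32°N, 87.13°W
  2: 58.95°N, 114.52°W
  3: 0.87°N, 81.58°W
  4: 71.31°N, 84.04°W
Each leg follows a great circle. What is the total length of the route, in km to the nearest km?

16771 km

Leg 1→2: central angle 0.2910 rad, distance 1855.8 km.
Leg 2→3: central angle 1.1087 rad, distance 7071.4 km.
Leg 3→4: central angle 1.2297 rad, distance 7843.3 km.
Total: 1855.8 + 7071.4 + 7843.3 ≈ 16771 km.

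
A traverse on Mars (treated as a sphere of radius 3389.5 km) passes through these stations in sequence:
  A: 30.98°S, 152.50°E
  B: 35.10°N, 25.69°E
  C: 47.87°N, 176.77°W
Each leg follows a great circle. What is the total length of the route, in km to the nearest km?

13629 km

Leg A→B: central angle 2.3692 rad, distance 8030.5 km.
Leg B→C: central angle 1.6516 rad, distance 5598.2 km.
Total: 8030.5 + 5598.2 ≈ 13629 km.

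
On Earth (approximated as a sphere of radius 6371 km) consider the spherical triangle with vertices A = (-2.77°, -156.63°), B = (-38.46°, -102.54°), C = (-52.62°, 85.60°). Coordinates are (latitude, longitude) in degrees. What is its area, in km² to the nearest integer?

Side lengths (central angles): a = 1.5472, b = 1.8174, c = 1.0601 rad; semiperimeter s = 2.2123.
By l'Huilier's theorem, tan(E/4) = √[tan(s/2) tan((s−a)/2) tan((s−b)/2) tan((s−c)/2)], giving spherical excess E = 1.1632 rad.
Area = E·R² = 1.1632 × (6371)² ≈ 47213403 km².

47213403 km²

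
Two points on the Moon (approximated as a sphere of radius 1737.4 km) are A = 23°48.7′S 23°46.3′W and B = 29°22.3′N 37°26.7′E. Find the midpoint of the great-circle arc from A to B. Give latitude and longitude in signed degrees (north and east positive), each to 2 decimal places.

3.23°, 6.01°

Central angle δ = 1.3838 rad. Interpolating on the sphere with fraction f = 0.5:
P = [sin((1−f)δ)·A + sin(fδ)·B] / sin δ = 0.6493·A + 0.6493·B in Cartesian coordinates,
giving P = (0.9929, 0.1046, 0.0563), i.e. latitude 3.23°, longitude 6.01°.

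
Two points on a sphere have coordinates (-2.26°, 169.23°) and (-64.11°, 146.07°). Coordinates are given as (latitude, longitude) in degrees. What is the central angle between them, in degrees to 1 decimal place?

64.1°

In radians: φ₁ = -0.0394, φ₂ = -1.1189, Δλ = -23.160° = -0.4042 rad.
cos c = sin φ₁ sin φ₂ + cos φ₁ cos φ₂ cos Δλ = (-0.0394)(-0.8996) + (0.9992)(0.4366)(0.9194) = 0.43662,
so c = arccos(0.43662) = 1.11896 rad.
So the angular separation is 64.1°.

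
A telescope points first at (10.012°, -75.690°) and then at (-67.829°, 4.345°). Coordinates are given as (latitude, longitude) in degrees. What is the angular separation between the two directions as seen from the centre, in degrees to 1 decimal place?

In radians: φ₁ = 0.1747, φ₂ = -1.1838, Δλ = 80.035° = 1.3969 rad.
cos c = sin φ₁ sin φ₂ + cos φ₁ cos φ₂ cos Δλ = (0.1739)(-0.9261) + (0.9848)(0.3774)(0.1730) = -0.09669,
so c = arccos(-0.09669) = 1.66764 rad.
So the angular separation is 95.5°.

95.5°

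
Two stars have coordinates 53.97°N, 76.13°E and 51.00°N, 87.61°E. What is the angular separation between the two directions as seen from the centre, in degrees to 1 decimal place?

Let φ₁ = 0.9420 rad, φ₂ = 0.8901 rad, and Δλ = 0.2004 rad.
Haversine: a = sin²(Δφ/2) + cos φ₁ cos φ₂ sin²(Δλ/2) = 0.0007 + (0.5882)(0.6293)(0.0100) = 0.00437.
Central angle c = 2·arcsin(√a) = 0.13237 rad.
So the angular separation is 7.6°.

7.6°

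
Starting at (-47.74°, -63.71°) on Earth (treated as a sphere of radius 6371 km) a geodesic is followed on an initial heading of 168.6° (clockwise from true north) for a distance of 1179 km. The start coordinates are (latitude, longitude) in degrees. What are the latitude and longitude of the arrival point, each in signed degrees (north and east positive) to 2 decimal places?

-58.08°, -59.77°

Angular distance δ = d/R = 1179/6371 = 0.18506 rad; initial bearing θ = 2.9426 rad.
sin φ₂ = sin φ₁ cos δ + cos φ₁ sin δ cos θ = (-0.7401)(0.9829) + (0.6725)(0.1840)(-0.9803) = -0.8488, so φ₂ = -58.08°.
Δλ = atan2(sin θ sin δ cos φ₁, cos δ − sin φ₁ sin φ₂) = atan2(0.0245, 0.3548) = 3.944°.
λ₂ = -63.710° + 3.944° = -59.77°.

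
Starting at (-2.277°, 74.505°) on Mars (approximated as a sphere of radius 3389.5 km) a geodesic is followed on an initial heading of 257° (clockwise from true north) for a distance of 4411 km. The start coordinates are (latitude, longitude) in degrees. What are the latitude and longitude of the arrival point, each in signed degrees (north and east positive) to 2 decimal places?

Angular distance δ = d/R = 4411/3389.5 = 1.30137 rad; initial bearing θ = 4.4855 rad.
sin φ₂ = sin φ₁ cos δ + cos φ₁ sin δ cos θ = (-0.0397)(0.2662) + (0.9992)(0.9639)(-0.2250) = -0.2272, so φ₂ = -13.13°.
Δλ = atan2(sin θ sin δ cos φ₁, cos δ − sin φ₁ sin φ₂) = atan2(-0.9385, 0.2571) = -74.677°.
λ₂ = 74.505° − 74.677° = -0.17°.

-13.13°, -0.17°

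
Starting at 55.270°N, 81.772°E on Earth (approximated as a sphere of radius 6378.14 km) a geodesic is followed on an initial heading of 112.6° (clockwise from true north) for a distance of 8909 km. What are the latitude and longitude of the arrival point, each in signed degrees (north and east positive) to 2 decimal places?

Angular distance δ = d/R = 8909/6378.14 = 1.39680 rad; initial bearing θ = 1.9652 rad.
sin φ₂ = sin φ₁ cos δ + cos φ₁ sin δ cos θ = (0.8218)(0.1731) + (0.5697)(0.9849)(-0.3843) = -0.0734, so φ₂ = -4.21°.
Δλ = atan2(sin θ sin δ cos φ₁, cos δ − sin φ₁ sin φ₂) = atan2(0.5180, 0.2334) = 65.745°.
λ₂ = 81.772° + 65.745° = 147.52°.

-4.21°, 147.52°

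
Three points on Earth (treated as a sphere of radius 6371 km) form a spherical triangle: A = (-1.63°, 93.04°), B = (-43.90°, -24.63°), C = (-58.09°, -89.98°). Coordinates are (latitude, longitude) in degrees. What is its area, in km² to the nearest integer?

44707396 km²

Side lengths (central angles): a = 0.7266, b = 2.0984, c = 1.8910 rad; semiperimeter s = 2.3580.
By l'Huilier's theorem, tan(E/4) = √[tan(s/2) tan((s−a)/2) tan((s−b)/2) tan((s−c)/2)], giving spherical excess E = 1.1014 rad.
Area = E·R² = 1.1014 × (6371)² ≈ 44707396 km².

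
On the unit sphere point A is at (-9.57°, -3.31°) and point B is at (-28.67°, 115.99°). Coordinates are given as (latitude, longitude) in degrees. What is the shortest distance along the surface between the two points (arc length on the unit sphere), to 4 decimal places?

1.9216

With latitudes φ₁ = -9.570°, φ₂ = -28.670° and longitude difference Δλ = 119.300°:
cos c = sin φ₁ sin φ₂ + cos φ₁ cos φ₂ cos Δλ = (-0.1663)(-0.4798) + (0.9861)(0.8774)(-0.4894) = -0.34365,
so c = arccos(-0.34365) = 1.92159 rad.
On the unit sphere the arc length equals the central angle: 1.9216.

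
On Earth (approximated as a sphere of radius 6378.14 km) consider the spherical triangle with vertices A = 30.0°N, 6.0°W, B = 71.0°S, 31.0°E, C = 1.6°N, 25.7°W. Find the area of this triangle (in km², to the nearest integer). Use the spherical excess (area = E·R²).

Side lengths (central angles): a = 1.4179, b = 0.5935, c = 1.8210 rad; semiperimeter s = 1.9162.
By l'Huilier's theorem, tan(E/4) = √[tan(s/2) tan((s−a)/2) tan((s−b)/2) tan((s−c)/2)], giving spherical excess E = 0.4614 rad.
Area = E·R² = 0.4614 × (6378.14)² ≈ 18769081 km².

18769081 km²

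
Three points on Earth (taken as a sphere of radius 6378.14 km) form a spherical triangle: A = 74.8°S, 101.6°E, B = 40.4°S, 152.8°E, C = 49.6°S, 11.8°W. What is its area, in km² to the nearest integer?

Side lengths (central angles): a = 1.5531, b = 0.8401, c = 0.7219 rad; semiperimeter s = 1.5575.
By l'Huilier's theorem, tan(E/4) = √[tan(s/2) tan((s−a)/2) tan((s−b)/2) tan((s−c)/2)], giving spherical excess E = 0.0764 rad.
Area = E·R² = 0.0764 × (6378.14)² ≈ 3108174 km².

3108174 km²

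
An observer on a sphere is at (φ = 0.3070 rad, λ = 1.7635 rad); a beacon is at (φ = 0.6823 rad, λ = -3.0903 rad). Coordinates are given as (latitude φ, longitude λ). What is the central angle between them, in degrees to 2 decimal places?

In radians: φ₁ = 0.3070, φ₂ = 0.6823, Δλ = 81.898° = 1.4294 rad.
Haversine: a = sin²(Δφ/2) + cos φ₁ cos φ₂ sin²(Δλ/2) = 0.0348 + (0.9532)(0.7761)(0.4295) = 0.35258.
Central angle c = 2·arcsin(√a) = 1.27151 rad.
So the angular separation is 72.85°.

72.85°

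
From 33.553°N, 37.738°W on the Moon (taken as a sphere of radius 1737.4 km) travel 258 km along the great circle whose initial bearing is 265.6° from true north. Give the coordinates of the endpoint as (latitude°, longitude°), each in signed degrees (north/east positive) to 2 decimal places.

32.49°, -47.81°

Angular distance δ = d/R = 258/1737.4 = 0.14850 rad; initial bearing θ = 4.6356 rad.
sin φ₂ = sin φ₁ cos δ + cos φ₁ sin δ cos θ = (0.5527)(0.9890) + (0.8334)(0.1480)(-0.0767) = 0.5372, so φ₂ = 32.49°.
Δλ = atan2(sin θ sin δ cos φ₁, cos δ − sin φ₁ sin φ₂) = atan2(-0.1229, 0.6921) = -10.072°.
λ₂ = -37.738° − 10.072° = -47.81°.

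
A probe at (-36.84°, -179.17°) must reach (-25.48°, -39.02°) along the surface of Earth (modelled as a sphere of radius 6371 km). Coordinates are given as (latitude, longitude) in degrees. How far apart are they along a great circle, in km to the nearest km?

11927 km

In radians: φ₁ = -0.6430, φ₂ = -0.4447, Δλ = 140.150° = 2.4461 rad.
Haversine: a = sin²(Δφ/2) + cos φ₁ cos φ₂ sin²(Δλ/2) = 0.0098 + (0.8003)(0.9027)(0.8839) = 0.64836.
Central angle c = 2·arcsin(√a) = 1.87205 rad.
Distance = R·c = 6371 × 1.8721 ≈ 11927 km.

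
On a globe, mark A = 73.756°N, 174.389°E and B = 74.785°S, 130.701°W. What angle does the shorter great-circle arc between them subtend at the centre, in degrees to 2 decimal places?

152.16°

With latitudes φ₁ = 73.756°, φ₂ = -74.785° and longitude difference Δλ = 54.910°:
cos c = sin φ₁ sin φ₂ + cos φ₁ cos φ₂ cos Δλ = (0.9601)(-0.9649) + (0.2797)(0.2624)(0.5749) = -0.88422,
so c = arccos(-0.88422) = 2.65563 rad.
So the angular separation is 152.16°.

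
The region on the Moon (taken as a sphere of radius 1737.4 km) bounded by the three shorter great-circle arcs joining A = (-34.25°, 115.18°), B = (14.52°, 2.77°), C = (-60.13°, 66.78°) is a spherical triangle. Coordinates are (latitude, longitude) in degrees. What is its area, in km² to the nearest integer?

2100459 km²

Side lengths (central angles): a = 1.5769, b = 0.7054, c = 2.0333 rad; semiperimeter s = 2.1578.
By l'Huilier's theorem, tan(E/4) = √[tan(s/2) tan((s−a)/2) tan((s−b)/2) tan((s−c)/2)], giving spherical excess E = 0.6958 rad.
Area = E·R² = 0.6958 × (1737.4)² ≈ 2100459 km².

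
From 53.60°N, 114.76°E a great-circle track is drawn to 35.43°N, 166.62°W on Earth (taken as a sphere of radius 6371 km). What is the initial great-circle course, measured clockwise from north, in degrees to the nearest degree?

75°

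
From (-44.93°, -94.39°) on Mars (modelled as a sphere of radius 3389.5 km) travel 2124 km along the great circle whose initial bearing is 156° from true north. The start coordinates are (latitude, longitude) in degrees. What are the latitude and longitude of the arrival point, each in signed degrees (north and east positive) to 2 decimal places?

Angular distance δ = d/R = 2124/3389.5 = 0.62664 rad; initial bearing θ = 2.7227 rad.
sin φ₂ = sin φ₁ cos δ + cos φ₁ sin δ cos θ = (-0.7062)(0.8100) + (0.7080)(0.5864)(-0.9135) = -0.9513, so φ₂ = -72.05°.
Δλ = atan2(sin θ sin δ cos φ₁, cos δ − sin φ₁ sin φ₂) = atan2(0.1689, 0.1381) = 50.718°.
λ₂ = -94.390° + 50.718° = -43.67°.

-72.05°, -43.67°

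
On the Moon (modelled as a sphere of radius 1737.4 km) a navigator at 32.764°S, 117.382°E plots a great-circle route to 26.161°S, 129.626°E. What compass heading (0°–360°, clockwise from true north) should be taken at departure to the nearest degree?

61°

Δλ = 12.244° = 0.2137 rad.
y = sin Δλ · cos φ₂ = (0.2121)(0.8976) = 0.1904
x = cos φ₁ sin φ₂ − sin φ₁ cos φ₂ cos Δλ = (0.8409)(-0.4409) − (-0.5412)(0.8976)(0.9773) = 0.1039
θ = atan2(y, x) = 61.36°, so the bearing is 61°.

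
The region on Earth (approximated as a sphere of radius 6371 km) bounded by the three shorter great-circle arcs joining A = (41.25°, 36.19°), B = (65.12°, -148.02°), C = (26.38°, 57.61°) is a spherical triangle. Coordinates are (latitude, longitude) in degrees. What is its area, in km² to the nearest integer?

11400555 km²

Side lengths (central angles): a = 1.5075, b = 0.4027, c = 1.2842 rad; semiperimeter s = 1.5972.
By l'Huilier's theorem, tan(E/4) = √[tan(s/2) tan((s−a)/2) tan((s−b)/2) tan((s−c)/2)], giving spherical excess E = 0.2809 rad.
Area = E·R² = 0.2809 × (6371)² ≈ 11400555 km².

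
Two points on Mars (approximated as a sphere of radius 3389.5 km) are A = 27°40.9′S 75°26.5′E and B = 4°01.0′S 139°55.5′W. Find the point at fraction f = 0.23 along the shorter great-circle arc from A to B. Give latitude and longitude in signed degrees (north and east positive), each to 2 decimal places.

-42.33°, 108.76°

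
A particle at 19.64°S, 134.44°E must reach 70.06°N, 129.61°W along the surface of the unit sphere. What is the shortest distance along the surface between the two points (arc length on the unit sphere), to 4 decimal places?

1.9276

In radians: φ₁ = -0.3428, φ₂ = 1.2228, Δλ = 95.950° = 1.6746 rad.
cos c = sin φ₁ sin φ₂ + cos φ₁ cos φ₂ cos Δλ = (-0.3361)(0.9401) + (0.9418)(0.3410)(-0.1037) = -0.34925,
so c = arccos(-0.34925) = 1.92757 rad.
On the unit sphere the arc length equals the central angle: 1.9276.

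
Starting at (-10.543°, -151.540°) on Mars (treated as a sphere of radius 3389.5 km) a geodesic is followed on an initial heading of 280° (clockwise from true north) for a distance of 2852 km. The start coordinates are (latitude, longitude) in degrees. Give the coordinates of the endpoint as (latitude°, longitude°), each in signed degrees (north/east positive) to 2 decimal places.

Angular distance δ = d/R = 2852/3389.5 = 0.84142 rad; initial bearing θ = 4.8869 rad.
sin φ₂ = sin φ₁ cos δ + cos φ₁ sin δ cos θ = (-0.1830)(0.6664) + (0.9831)(0.7456)(0.1736) = 0.0054, so φ₂ = 0.31°.
Δλ = atan2(sin θ sin δ cos φ₁, cos δ − sin φ₁ sin φ₂) = atan2(-0.7219, 0.6674) = -47.246°.
λ₂ = -151.540° − 47.246° = -198.79° → 161.21° after wrapping to (−180°, 180°].

0.31°, 161.21°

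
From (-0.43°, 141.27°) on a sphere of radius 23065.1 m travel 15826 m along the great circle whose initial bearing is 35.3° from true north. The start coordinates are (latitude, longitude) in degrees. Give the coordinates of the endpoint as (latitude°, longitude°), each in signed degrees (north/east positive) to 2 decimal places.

30.75°, 166.48°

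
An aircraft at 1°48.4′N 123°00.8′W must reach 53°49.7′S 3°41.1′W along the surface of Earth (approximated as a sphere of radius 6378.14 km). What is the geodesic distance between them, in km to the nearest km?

Let φ₁ = 0.0315 rad, φ₂ = -0.9395 rad, and Δλ = 2.0827 rad.
Haversine: a = sin²(Δφ/2) + cos φ₁ cos φ₂ sin²(Δλ/2) = 0.2178 + (0.9995)(0.5902)(0.7449) = 0.65720.
Central angle c = 2·arcsin(√a) = 1.89062 rad.
Distance = R·c = 6378.14 × 1.8906 ≈ 12059 km.

12059 km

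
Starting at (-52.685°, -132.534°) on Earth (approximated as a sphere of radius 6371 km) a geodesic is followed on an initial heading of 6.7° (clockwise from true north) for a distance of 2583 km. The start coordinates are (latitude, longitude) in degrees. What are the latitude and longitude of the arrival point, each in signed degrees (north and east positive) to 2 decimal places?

-29.56°, -129.50°

Angular distance δ = d/R = 2583/6371 = 0.40543 rad; initial bearing θ = 0.1169 rad.
sin φ₂ = sin φ₁ cos δ + cos φ₁ sin δ cos θ = (-0.7953)(0.9189) + (0.6062)(0.3944)(0.9932) = -0.4934, so φ₂ = -29.56°.
Δλ = atan2(sin θ sin δ cos φ₁, cos δ − sin φ₁ sin φ₂) = atan2(0.0279, 0.5265) = 3.033°.
λ₂ = -132.534° + 3.033° = -129.50°.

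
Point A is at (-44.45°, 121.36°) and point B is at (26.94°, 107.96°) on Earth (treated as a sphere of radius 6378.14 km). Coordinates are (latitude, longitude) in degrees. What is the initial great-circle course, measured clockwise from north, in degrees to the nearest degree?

Δλ = -13.400° = -0.2339 rad.
y = sin Δλ · cos φ₂ = (-0.2317)(0.8915) = -0.2066
x = cos φ₁ sin φ₂ − sin φ₁ cos φ₂ cos Δλ = (0.7139)(0.4531) − (-0.7003)(0.8915)(0.9728) = 0.9307
θ = atan2(y, x) = -12.52°; adding 360° gives 347°.

347°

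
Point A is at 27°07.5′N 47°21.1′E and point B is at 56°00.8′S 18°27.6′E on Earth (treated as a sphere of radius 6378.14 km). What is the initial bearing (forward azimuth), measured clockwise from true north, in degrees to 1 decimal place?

Δλ = -28.892° = -0.5043 rad.
y = sin Δλ · cos φ₂ = (-0.4832)(0.5590) = -0.2701
x = cos φ₁ sin φ₂ − sin φ₁ cos φ₂ cos Δλ = (0.8900)(-0.8292) − (0.4559)(0.5590)(0.8755) = -0.9611
θ = atan2(y, x) = -164.30°; adding 360° gives 195.7°.

195.7°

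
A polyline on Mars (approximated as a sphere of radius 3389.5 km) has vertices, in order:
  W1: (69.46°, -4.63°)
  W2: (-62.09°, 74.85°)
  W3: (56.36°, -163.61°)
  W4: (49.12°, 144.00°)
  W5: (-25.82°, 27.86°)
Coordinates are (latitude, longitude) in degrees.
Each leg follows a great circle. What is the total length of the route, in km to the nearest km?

26698 km

Leg W1→W2: central angle 2.4940 rad, distance 8453.3 km.
Leg W2→W3: central angle 2.6287 rad, distance 8910.0 km.
Leg W3→W4: central angle 0.5534 rad, distance 1875.8 km.
Leg W4→W5: central angle 2.2004 rad, distance 7458.4 km.
Total: 8453.3 + 8910.0 + 1875.8 + 7458.4 ≈ 26698 km.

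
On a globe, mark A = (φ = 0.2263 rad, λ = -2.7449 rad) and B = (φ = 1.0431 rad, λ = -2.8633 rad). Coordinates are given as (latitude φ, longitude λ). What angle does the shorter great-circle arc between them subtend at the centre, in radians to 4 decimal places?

0.8215 rad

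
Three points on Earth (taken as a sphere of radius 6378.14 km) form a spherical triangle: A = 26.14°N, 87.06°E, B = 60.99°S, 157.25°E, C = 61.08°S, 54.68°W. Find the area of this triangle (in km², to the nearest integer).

Side lengths (central angles): a = 0.9686, b = 2.3840, c = 1.8108 rad; semiperimeter s = 2.5817.
By l'Huilier's theorem, tan(E/4) = √[tan(s/2) tan((s−a)/2) tan((s−b)/2) tan((s−c)/2)], giving spherical excess E = 1.4601 rad.
Area = E·R² = 1.4601 × (6378.14)² ≈ 59398346 km².

59398346 km²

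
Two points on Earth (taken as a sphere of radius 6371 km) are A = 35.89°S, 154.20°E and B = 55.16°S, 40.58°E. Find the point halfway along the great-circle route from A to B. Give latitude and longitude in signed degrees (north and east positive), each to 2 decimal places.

-60.93°, 112.20°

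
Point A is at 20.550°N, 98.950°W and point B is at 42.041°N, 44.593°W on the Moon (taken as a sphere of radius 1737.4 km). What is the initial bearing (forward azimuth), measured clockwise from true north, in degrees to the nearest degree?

52°

With φ₁ = 0.3587, φ₂ = 0.7338, Δλ = 0.9487 rad, the forward-azimuth formula gives
θ = atan2( sin Δλ cos φ₂ , cos φ₁ sin φ₂ − sin φ₁ cos φ₂ cos Δλ ) = atan2(0.6035, 0.4751) = 51.79°.
So the initial bearing is 52°.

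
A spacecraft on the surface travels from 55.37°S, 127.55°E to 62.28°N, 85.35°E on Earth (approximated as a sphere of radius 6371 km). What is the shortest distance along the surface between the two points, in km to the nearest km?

In radians: φ₁ = -0.9664, φ₂ = 1.0870, Δλ = -42.200° = -0.7365 rad.
Haversine: a = sin²(Δφ/2) + cos φ₁ cos φ₂ sin²(Δλ/2) = 0.7320 + (0.5683)(0.4652)(0.1296) = 0.76629.
Central angle c = 2·arcsin(√a) = 2.13245 rad.
Distance = R·c = 6371 × 2.1324 ≈ 13586 km.

13586 km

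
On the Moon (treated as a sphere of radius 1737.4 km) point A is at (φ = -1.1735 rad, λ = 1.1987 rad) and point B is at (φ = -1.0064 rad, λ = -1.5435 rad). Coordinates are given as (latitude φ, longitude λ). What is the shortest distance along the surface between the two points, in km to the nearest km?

1636 km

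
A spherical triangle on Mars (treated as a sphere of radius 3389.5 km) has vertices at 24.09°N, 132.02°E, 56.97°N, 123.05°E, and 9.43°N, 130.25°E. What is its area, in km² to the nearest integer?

Side lengths (central angles): a = 0.8355, b = 0.2576, c = 0.5850 rad; semiperimeter s = 0.8390.
By l'Huilier's theorem, tan(E/4) = √[tan(s/2) tan((s−a)/2) tan((s−b)/2) tan((s−c)/2)], giving spherical excess E = 0.0220 rad.
Area = E·R² = 0.0220 × (3389.5)² ≈ 252276 km².

252276 km²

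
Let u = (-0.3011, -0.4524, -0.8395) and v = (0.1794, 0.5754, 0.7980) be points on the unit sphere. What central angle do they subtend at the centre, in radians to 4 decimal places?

2.9634 rad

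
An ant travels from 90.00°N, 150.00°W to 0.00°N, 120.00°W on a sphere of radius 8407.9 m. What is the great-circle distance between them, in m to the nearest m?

Let φ₁ = 1.5708 rad, φ₂ = 0.0000 rad, and Δλ = 0.5236 rad.
cos c = sin φ₁ sin φ₂ + cos φ₁ cos φ₂ cos Δλ = (1.0000)(0.0000) + (0.0000)(1.0000)(0.8660) = 0.00000,
so c = arccos(0.00000) = 1.57080 rad.
Distance = R·c = 8407.9 × 1.5708 ≈ 13207 m.

13207 m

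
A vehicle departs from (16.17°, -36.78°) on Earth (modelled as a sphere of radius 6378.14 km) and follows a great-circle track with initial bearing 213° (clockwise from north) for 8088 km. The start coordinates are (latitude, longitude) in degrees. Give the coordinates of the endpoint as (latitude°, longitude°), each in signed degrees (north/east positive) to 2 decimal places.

-43.30°, -82.37°

Angular distance δ = d/R = 8088/6378.14 = 1.26808 rad; initial bearing θ = 3.7176 rad.
sin φ₂ = sin φ₁ cos δ + cos φ₁ sin δ cos θ = (0.2785)(0.2981) + (0.9604)(0.9545)(-0.8387) = -0.6858, so φ₂ = -43.30°.
Δλ = atan2(sin θ sin δ cos φ₁, cos δ − sin φ₁ sin φ₂) = atan2(-0.4993, 0.4891) = -45.591°.
λ₂ = -36.780° − 45.591° = -82.37°.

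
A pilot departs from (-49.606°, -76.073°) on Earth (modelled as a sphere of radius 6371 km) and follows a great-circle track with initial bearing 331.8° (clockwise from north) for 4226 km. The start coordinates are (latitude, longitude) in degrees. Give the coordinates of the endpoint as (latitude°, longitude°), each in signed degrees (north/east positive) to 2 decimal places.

Angular distance δ = d/R = 4226/6371 = 0.66332 rad; initial bearing θ = 5.7910 rad.
sin φ₂ = sin φ₁ cos δ + cos φ₁ sin δ cos θ = (-0.7616)(0.7880) + (0.6480)(0.6157)(0.8813) = -0.2485, so φ₂ = -14.39°.
Δλ = atan2(sin θ sin δ cos φ₁, cos δ − sin φ₁ sin φ₂) = atan2(-0.1886, 0.5987) = -17.481°.
λ₂ = -76.073° − 17.481° = -93.55°.

-14.39°, -93.55°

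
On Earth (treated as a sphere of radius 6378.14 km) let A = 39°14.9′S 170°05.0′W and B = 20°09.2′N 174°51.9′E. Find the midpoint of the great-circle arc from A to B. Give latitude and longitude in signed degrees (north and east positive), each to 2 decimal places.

-9.63°, -178.34°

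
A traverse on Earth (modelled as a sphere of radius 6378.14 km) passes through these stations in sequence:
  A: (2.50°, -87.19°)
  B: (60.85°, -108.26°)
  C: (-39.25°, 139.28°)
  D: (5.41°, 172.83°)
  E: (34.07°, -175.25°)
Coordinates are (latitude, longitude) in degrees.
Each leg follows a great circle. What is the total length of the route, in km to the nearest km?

Leg A→B: central angle 1.0562 rad, distance 6736.5 km.
Leg B→C: central angle 2.3416 rad, distance 14934.8 km.
Leg C→D: central angle 0.9486 rad, distance 6050.0 km.
Leg D→E: central angle 0.5361 rad, distance 3419.4 km.
Total: 6736.5 + 14934.8 + 6050.0 + 3419.4 ≈ 31141 km.

31141 km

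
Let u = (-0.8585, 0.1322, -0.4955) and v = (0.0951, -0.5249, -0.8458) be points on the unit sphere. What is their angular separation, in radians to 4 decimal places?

1.2994 rad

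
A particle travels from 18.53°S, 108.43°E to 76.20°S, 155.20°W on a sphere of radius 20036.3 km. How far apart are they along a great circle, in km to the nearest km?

25713 km

With latitudes φ₁ = -18.530°, φ₂ = -76.200° and longitude difference Δλ = 96.370°:
cos c = sin φ₁ sin φ₂ + cos φ₁ cos φ₂ cos Δλ = (-0.3178)(-0.9711) + (0.9482)(0.2385)(-0.1109) = 0.28353,
so c = arccos(0.28353) = 1.28332 rad.
Distance = R·c = 20036.3 × 1.2833 ≈ 25713 km.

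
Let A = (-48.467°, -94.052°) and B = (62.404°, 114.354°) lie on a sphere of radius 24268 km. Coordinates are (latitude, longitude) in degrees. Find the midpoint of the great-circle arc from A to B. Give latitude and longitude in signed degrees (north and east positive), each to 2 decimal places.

The central angle between A and B is δ = 2.7751 rad.
With f = 0.5, the slerp weights are sin((1−f)δ)/sin δ = 2.7437 and sin(fδ)/sin δ = 2.7437.
Weighted sum of the unit vectors: (2.7437)·(-0.0469,-0.6614,-0.7486) + (2.7437)·(-0.1910,0.4220,0.8862) = (-0.6527, -0.6568, 0.3777).
Converting back: φ = atan2(z, √(x²+y²)) = 22.19°, λ = atan2(y, x) = -134.82°.

22.19°, -134.82°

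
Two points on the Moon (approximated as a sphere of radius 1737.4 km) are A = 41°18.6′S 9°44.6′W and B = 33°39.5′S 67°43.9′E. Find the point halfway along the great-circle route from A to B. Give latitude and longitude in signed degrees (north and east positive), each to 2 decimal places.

-44.49°, 31.35°

The central angle between A and B is δ = 1.0455 rad.
With f = 0.5, the slerp weights are sin((1−f)δ)/sin δ = 0.5771 and sin(fδ)/sin δ = 0.5771.
Weighted sum of the unit vectors: (0.5771)·(0.7403,-0.1271,-0.6601) + (0.5771)·(0.3154,0.7703,-0.5542) = (0.6092, 0.3711, -0.7008).
Converting back: φ = atan2(z, √(x²+y²)) = -44.49°, λ = atan2(y, x) = 31.35°.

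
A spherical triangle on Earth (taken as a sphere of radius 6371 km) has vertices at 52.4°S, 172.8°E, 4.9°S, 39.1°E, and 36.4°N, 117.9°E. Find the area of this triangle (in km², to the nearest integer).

82745429 km²

Side lengths (central angles): a = 1.4655, b = 1.7597, c = 1.9308 rad; semiperimeter s = 2.5780.
By l'Huilier's theorem, tan(E/4) = √[tan(s/2) tan((s−a)/2) tan((s−b)/2) tan((s−c)/2)], giving spherical excess E = 2.0386 rad.
Area = E·R² = 2.0386 × (6371)² ≈ 82745429 km².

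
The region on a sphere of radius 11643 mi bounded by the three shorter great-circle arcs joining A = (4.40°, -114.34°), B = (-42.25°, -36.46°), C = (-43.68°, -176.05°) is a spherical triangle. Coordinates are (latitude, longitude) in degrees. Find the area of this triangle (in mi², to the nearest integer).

Side lengths (central angles): a = 1.5140, b = 1.2779, c = 1.4672 rad; semiperimeter s = 2.1296.
By l'Huilier's theorem, tan(E/4) = √[tan(s/2) tan((s−a)/2) tan((s−b)/2) tan((s−c)/2)], giving spherical excess E = 1.1625 rad.
Area = E·R² = 1.1625 × (11643)² ≈ 157593748 mi².

157593748 mi²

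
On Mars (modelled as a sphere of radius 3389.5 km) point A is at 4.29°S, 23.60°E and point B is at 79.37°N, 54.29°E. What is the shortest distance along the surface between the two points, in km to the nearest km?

5037 km

With latitudes φ₁ = -4.290°, φ₂ = 79.370° and longitude difference Δλ = 30.690°:
cos c = sin φ₁ sin φ₂ + cos φ₁ cos φ₂ cos Δλ = (-0.0748)(0.9828) + (0.9972)(0.1845)(0.8599) = 0.08466,
so c = arccos(0.08466) = 1.48603 rad.
Distance = R·c = 3389.5 × 1.4860 ≈ 5037 km.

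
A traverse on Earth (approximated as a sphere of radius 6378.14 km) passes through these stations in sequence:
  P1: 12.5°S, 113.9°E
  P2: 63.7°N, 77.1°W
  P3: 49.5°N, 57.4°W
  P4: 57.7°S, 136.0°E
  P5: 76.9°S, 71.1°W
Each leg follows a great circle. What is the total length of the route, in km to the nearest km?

39949 km

Leg P1→P2: central angle 2.2378 rad, distance 14273.2 km.
Leg P2→P3: central angle 0.3091 rad, distance 1971.6 km.
Leg P3→P4: central angle 2.9429 rad, distance 18770.3 km.
Leg P4→P5: central angle 0.7735 rad, distance 4933.7 km.
Total: 14273.2 + 1971.6 + 18770.3 + 4933.7 ≈ 39949 km.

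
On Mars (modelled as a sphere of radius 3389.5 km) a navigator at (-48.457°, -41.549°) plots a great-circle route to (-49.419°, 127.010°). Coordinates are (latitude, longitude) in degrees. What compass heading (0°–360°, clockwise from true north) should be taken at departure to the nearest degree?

Δλ = 168.559° = 2.9419 rad.
y = sin Δλ · cos φ₂ = (0.1984)(0.6505) = 0.1290
x = cos φ₁ sin φ₂ − sin φ₁ cos φ₂ cos Δλ = (0.6632)(-0.7595) − (-0.7485)(0.6505)(-0.9801) = -0.9809
θ = atan2(y, x) = 172.51°, so the bearing is 173°.

173°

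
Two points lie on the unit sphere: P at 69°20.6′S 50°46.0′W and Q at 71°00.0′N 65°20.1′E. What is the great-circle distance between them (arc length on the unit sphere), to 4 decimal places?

2.7798

With latitudes φ₁ = -69.343°, φ₂ = 71.000° and longitude difference Δλ = 116.102°:
cos c = sin φ₁ sin φ₂ + cos φ₁ cos φ₂ cos Δλ = (-0.9357)(0.9455) + (0.3528)(0.3256)(-0.4400) = -0.93526,
so c = arccos(-0.93526) = 2.77980 rad.
On the unit sphere the arc length equals the central angle: 2.7798.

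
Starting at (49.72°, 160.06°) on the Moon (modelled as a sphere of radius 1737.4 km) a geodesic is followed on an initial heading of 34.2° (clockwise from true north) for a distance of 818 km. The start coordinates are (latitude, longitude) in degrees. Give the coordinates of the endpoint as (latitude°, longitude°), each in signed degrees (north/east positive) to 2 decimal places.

Angular distance δ = d/R = 818/1737.4 = 0.47082 rad; initial bearing θ = 0.5969 rad.
sin φ₂ = sin φ₁ cos δ + cos φ₁ sin δ cos θ = (0.7629)(0.8912) + (0.6465)(0.4536)(0.8271) = 0.9224, so φ₂ = 67.29°.
Δλ = atan2(sin θ sin δ cos φ₁, cos δ − sin φ₁ sin φ₂) = atan2(0.1648, 0.1875) = 41.326°.
λ₂ = 160.060° + 41.326° = 201.39° → -158.61° after wrapping to (−180°, 180°].

67.29°, -158.61°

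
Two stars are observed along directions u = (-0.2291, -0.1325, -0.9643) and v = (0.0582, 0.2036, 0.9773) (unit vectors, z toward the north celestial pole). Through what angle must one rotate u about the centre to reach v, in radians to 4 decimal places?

2.9558 rad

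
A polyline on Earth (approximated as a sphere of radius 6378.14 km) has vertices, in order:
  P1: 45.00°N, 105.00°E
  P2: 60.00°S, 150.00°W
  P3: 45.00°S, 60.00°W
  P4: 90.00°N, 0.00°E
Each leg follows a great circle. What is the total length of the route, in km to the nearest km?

35842 km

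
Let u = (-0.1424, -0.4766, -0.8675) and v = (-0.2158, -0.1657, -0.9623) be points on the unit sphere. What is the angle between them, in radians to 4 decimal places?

u·v = 0.9445; |u| = 1.0000, |v| = 1.0000.
cos θ = (u·v)/(|u||v|) = 0.9445, so θ = 0.3348 rad.

0.3348 rad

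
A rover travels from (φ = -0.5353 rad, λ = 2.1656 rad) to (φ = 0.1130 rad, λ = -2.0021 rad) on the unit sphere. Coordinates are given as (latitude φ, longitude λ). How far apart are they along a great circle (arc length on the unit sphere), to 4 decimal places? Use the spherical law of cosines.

2.0948

With latitudes φ₁ = -30.670°, φ₂ = 6.474° and longitude difference Δλ = 121.208°:
cos c = sin φ₁ sin φ₂ + cos φ₁ cos φ₂ cos Δλ = (-0.5101)(0.1128) + (0.8601)(0.9936)(-0.5182) = -0.50035,
so c = arccos(-0.50035) = 2.09480 rad.
On the unit sphere the arc length equals the central angle: 2.0948.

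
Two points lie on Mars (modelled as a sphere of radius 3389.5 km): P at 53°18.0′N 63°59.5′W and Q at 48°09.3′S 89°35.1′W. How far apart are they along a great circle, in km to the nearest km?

In radians: φ₁ = 0.9303, φ₂ = -0.8405, Δλ = -25.593° = -0.4467 rad.
cos c = sin φ₁ sin φ₂ + cos φ₁ cos φ₂ cos Δλ = (0.8018)(-0.7450) + (0.5976)(0.6671)(0.9019) = -0.23772,
so c = arccos(-0.23772) = 1.81081 rad.
Distance = R·c = 3389.5 × 1.8108 ≈ 6138 km.

6138 km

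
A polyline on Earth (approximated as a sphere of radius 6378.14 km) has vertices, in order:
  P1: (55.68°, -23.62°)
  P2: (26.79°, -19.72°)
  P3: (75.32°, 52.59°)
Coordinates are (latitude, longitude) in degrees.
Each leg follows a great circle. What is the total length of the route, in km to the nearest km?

Leg P1→P2: central angle 0.5066 rad, distance 3231.4 km.
Leg P2→P3: central angle 1.0417 rad, distance 6644.1 km.
Total: 3231.4 + 6644.1 ≈ 9876 km.

9876 km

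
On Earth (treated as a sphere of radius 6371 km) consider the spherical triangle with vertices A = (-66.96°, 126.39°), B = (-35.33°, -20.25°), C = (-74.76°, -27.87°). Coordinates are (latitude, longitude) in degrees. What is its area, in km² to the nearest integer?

Side lengths (central angles): a = 0.6912, b = 0.6515, c = 1.3021 rad; semiperimeter s = 1.3224.
By l'Huilier's theorem, tan(E/4) = √[tan(s/2) tan((s−a)/2) tan((s−b)/2) tan((s−c)/2)], giving spherical excess E = 0.1198 rad.
Area = E·R² = 0.1198 × (6371)² ≈ 4861117 km².

4861117 km²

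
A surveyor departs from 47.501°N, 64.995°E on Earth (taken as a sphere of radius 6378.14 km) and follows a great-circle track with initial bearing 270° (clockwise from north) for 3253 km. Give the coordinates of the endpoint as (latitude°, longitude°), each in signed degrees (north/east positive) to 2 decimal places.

40.05°, 25.37°

Angular distance δ = d/R = 3253/6378.14 = 0.51002 rad; initial bearing θ = 4.7124 rad.
sin φ₂ = sin φ₁ cos δ + cos φ₁ sin δ cos θ = (0.7373)(0.8727) + (0.6756)(0.4882)(-0.0000) = 0.6435, so φ₂ = 40.05°.
Δλ = atan2(sin θ sin δ cos φ₁, cos δ − sin φ₁ sin φ₂) = atan2(-0.3298, 0.3983) = -39.625°.
λ₂ = 64.995° − 39.625° = 25.37°.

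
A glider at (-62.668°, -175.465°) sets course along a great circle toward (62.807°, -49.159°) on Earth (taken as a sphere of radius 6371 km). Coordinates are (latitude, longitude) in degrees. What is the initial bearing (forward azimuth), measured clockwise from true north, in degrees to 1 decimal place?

65.5°

Δλ = 126.306° = 2.2045 rad.
y = sin Δλ · cos φ₂ = (0.8059)(0.4570) = 0.3683
x = cos φ₁ sin φ₂ − sin φ₁ cos φ₂ cos Δλ = (0.4591)(0.8895) − (-0.8884)(0.4570)(-0.5921) = 0.1680
θ = atan2(y, x) = 65.48°, so the bearing is 65.5°.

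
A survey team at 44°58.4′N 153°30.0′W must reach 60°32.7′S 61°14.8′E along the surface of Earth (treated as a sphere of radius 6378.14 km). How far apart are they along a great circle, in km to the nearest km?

17179 km

With latitudes φ₁ = 44.973°, φ₂ = -60.545° and longitude difference Δλ = -145.253°:
cos c = sin φ₁ sin φ₂ + cos φ₁ cos φ₂ cos Δλ = (0.7068)(-0.8707) + (0.7074)(0.4917)(-0.8217) = -0.90126,
so c = arccos(-0.90126) = 2.69347 rad.
Distance = R·c = 6378.14 × 2.6935 ≈ 17179 km.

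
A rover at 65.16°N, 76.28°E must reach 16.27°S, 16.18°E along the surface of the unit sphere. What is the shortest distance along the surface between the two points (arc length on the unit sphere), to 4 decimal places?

1.6240

In radians: φ₁ = 1.1373, φ₂ = -0.2840, Δλ = -60.100° = -1.0489 rad.
Haversine: a = sin²(Δφ/2) + cos φ₁ cos φ₂ sin²(Δλ/2) = 0.4255 + (0.4201)(0.9600)(0.2508) = 0.52661.
Central angle c = 2·arcsin(√a) = 1.62404 rad.
On the unit sphere the arc length equals the central angle: 1.6240.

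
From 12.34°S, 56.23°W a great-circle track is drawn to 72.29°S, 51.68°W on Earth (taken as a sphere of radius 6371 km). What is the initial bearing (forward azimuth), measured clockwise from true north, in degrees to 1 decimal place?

With φ₁ = -0.2154, φ₂ = -1.2617, Δλ = 0.0794 rad, the forward-azimuth formula gives
θ = atan2( sin Δλ cos φ₂ , cos φ₁ sin φ₂ − sin φ₁ cos φ₂ cos Δλ ) = atan2(0.0241, -0.8658) = 178.40°.
So the initial bearing is 178.4°.

178.4°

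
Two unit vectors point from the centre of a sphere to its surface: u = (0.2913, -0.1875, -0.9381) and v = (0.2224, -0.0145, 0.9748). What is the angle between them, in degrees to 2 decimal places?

147.88°

u·v = -0.8470; |u| = 1.0000, |v| = 1.0000.
cos θ = (u·v)/(|u||v|) = -0.8470, so θ = 147.88°.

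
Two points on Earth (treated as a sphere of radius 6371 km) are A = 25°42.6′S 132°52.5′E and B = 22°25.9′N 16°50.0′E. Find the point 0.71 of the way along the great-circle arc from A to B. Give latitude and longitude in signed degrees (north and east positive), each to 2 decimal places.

8.80°, 50.90°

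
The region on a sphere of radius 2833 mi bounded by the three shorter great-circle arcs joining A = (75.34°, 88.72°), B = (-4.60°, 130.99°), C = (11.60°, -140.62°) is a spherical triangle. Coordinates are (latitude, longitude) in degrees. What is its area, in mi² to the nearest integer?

11413456 mi²

Side lengths (central angles): a = 1.5595, b = 1.5378, c = 1.4615 rad; semiperimeter s = 2.2794.
By l'Huilier's theorem, tan(E/4) = √[tan(s/2) tan((s−a)/2) tan((s−b)/2) tan((s−c)/2)], giving spherical excess E = 1.4221 rad.
Area = E·R² = 1.4221 × (2833)² ≈ 11413456 mi².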